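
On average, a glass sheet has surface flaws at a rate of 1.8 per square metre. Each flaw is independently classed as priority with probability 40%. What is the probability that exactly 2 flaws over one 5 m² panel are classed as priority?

Thinning: the flaws that are classed as priority themselves form a Poisson process with rate 0.4 × 1.8 = 0.72 per square metre.
Over the interval, μ = 0.72 × 5 = 3.6 (a 5 m² panel = 5 square metres).
P(N = 2) = e^(−3.6) · 3.6^2/2! ≈ 0.1771.

0.1771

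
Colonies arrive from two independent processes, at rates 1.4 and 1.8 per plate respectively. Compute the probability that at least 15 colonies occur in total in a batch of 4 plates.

Independent Poisson processes superpose: combined rate λ = 1.4 + 1.8 = 3.2 per plate.
Over the interval, μ = 3.2 × 4 = 12.8 (a batch of 4 plates = 4 plates).
P(N ≥ 15) = 1 − P(N ≤ 14) ≈ 0.3046.

0.3046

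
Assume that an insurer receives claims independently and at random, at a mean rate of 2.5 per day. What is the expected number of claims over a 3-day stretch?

7.5

E[N] = λt = 2.5 × 3 = 7.5 (a 3-day stretch = 3 days).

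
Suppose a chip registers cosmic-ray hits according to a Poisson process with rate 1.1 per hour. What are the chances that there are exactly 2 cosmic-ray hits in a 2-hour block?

0.2681

Over the interval, μ = 1.1 × 2 = 2.2 (a 2-hour block = 2 hours).
P(N = 2) = e^(−μ) μ^2/2! = e^(−2.2) · 2.2^2/2 ≈ 0.2681.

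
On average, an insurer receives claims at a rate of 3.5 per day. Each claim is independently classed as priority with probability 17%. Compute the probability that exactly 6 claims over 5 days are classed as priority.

0.0492

Thinning: the claims that are classed as priority themselves form a Poisson process with rate 0.17 × 3.5 = 0.595 per day.
Over the interval, μ = 0.595 × 5 = 2.975 (5 days).
P(N = 6) = e^(−2.975) · 2.975^6/6! ≈ 0.0492.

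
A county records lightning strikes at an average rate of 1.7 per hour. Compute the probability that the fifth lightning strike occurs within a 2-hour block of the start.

Over the interval, μ = 1.7 × 2 = 3.4 (a 2-hour block = 2 hours).
The fifth arrival falls in the interval iff at least 5 events occur there: P(S_5 ≤ t) = P(N ≥ 5) = 1 − P(N ≤ 4) ≈ 0.2558.

0.2558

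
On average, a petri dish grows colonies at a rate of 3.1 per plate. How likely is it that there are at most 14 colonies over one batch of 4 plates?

Over the interval, μ = 3.1 × 4 = 12.4 (a batch of 4 plates = 4 plates).
P(N ≤ 14) = Σ_{j=0}^{14} e^(−μ) μ^j/j! ≈ 0.7347.

0.7347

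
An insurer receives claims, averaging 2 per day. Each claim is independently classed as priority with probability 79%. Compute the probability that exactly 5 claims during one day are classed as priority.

Thinning: the claims that are classed as priority themselves form a Poisson process with rate 0.79 × 2 = 1.58 per day.
So μ = 1.58.
P(N = 5) = e^(−1.58) · 1.58^5/5! ≈ 0.0169.

0.0169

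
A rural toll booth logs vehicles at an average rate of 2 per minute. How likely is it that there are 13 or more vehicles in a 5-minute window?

Over the interval, μ = 2 × 5 = 10 (a 5-minute window = 5 minutes).
P(N ≥ 13) = 1 − P(N ≤ 12) = 1 − Σ_{j=0}^{12} e^(−μ) μ^j/j! ≈ 0.2084.

0.2084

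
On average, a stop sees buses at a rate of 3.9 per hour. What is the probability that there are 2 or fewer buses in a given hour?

0.2531

With mean μ = 3.9 per hour,
P(N ≤ 2) = Σ_{j=0}^{2} e^(−μ) μ^j/j! ≈ 0.2531.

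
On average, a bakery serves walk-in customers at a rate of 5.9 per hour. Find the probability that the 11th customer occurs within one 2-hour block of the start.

Over the interval, μ = 5.9 × 2 = 11.8 (a 2-hour block = 2 hours).
The 11th arrival falls in the interval iff at least 11 events occur there: P(S_11 ≤ t) = P(N ≥ 11) = 1 − P(N ≤ 10) ≈ 0.6315.

0.6315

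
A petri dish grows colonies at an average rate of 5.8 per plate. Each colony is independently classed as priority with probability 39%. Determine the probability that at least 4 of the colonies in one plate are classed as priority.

0.1930

Thinning: the colonies that are classed as priority themselves form a Poisson process with rate 0.39 × 5.8 = 2.262 per plate.
So μ = 2.262.
P(N ≥ 4) = 1 − P(N ≤ 3) ≈ 0.1930.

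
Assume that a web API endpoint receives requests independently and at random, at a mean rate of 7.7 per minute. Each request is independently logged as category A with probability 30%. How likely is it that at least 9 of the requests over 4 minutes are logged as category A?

0.5755

Thinning: the requests that are logged as category A themselves form a Poisson process with rate 0.3 × 7.7 = 2.31 per minute.
Over the interval, μ = 2.31 × 4 = 9.24 (4 minutes).
P(N ≥ 9) = 1 − P(N ≤ 8) ≈ 0.5755.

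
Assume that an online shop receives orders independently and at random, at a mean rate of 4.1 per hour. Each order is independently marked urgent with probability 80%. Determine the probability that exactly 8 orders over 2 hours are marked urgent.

Thinning: the orders that are marked urgent themselves form a Poisson process with rate 0.8 × 4.1 = 3.28 per hour.
Over the interval, μ = 3.28 × 2 = 6.56 (2 hours).
P(N = 8) = e^(−6.56) · 6.56^8/8! ≈ 0.1204.

0.1204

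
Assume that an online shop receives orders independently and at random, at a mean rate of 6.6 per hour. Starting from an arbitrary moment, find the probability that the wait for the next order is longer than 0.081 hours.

0.5859

The wait for the next event is exponential with rate λ = 6.6 per hour.
P(T > 0.081) = e^(−λt) = e^(−6.6 × 0.081) = e^(−0.5346) ≈ 0.5859.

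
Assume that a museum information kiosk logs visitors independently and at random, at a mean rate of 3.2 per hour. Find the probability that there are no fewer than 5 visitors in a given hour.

0.2194

With mean μ = 3.2 per hour,
P(N ≥ 5) = 1 − P(N ≤ 4) = 1 − Σ_{j=0}^{4} e^(−μ) μ^j/j! ≈ 0.2194.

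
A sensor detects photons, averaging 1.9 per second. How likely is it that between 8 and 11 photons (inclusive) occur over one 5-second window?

Over the interval, μ = 1.9 × 5 = 9.5 (a 5-second window = 5 seconds).
P(8 ≤ N ≤ 11) = Σ_{j=8}^{11} e^(−9.5) · 9.5^j/j! ≈ 0.4833.

0.4833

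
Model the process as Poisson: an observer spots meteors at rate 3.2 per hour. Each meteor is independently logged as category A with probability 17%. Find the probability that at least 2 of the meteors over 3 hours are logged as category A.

Thinning: the meteors that are logged as category A themselves form a Poisson process with rate 0.17 × 3.2 = 0.544 per hour.
Over the interval, μ = 0.544 × 3 = 1.632 (3 hours).
P(N ≥ 2) = 1 − P(N ≤ 1) ≈ 0.4853.

0.4853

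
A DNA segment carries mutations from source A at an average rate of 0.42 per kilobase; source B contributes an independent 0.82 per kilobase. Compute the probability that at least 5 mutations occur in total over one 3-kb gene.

0.3166

Independent Poisson processes superpose: combined rate λ = 0.42 + 0.82 = 1.24 per kilobase.
Over the interval, μ = 1.24 × 3 = 3.72 (a 3-kb gene = 3 kilobases).
P(N ≥ 5) = 1 − P(N ≤ 4) ≈ 0.3166.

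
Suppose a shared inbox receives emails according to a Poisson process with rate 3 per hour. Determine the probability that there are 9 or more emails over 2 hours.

0.1528

Over the interval, μ = 3 × 2 = 6 (2 hours).
P(N ≥ 9) = 1 − P(N ≤ 8) = 1 − Σ_{j=0}^{8} e^(−μ) μ^j/j! ≈ 0.1528.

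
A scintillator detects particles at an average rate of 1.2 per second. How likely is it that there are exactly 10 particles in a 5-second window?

0.0413

Over the interval, μ = 1.2 × 5 = 6 (a 5-second window = 5 seconds).
P(N = 10) = e^(−μ) μ^10/10! = e^(−6) · 6^10/3628800 ≈ 0.0413.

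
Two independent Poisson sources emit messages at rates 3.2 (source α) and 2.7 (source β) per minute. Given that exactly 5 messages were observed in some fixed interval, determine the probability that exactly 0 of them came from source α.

Given the total, each event is independently from source α with probability p = λ_α/(λ_α+λ_β) = 3.2/5.9 ≈ 0.5424.
So K ~ Binomial(5, 3.2/5.9): P(K = 0) = C(5,0) · (3.2/5.9)^0 · (2.7/5.9)^5 ≈ 0.0201.

0.0201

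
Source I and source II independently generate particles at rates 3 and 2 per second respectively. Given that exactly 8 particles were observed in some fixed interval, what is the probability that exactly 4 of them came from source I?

0.2322

Given the total, each event is independently from source I with probability p = λ_I/(λ_I+λ_II) = 3/5 = 0.6000.
So K ~ Binomial(8, 3/5): P(K = 4) = C(8,4) · (3/5)^4 · (2/5)^4 ≈ 0.2322.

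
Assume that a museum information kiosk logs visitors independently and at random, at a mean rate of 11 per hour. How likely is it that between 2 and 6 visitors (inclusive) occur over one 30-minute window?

Over the interval, μ = 11 × 0.5 = 5.5 (a 30-minute window = 0.5 hours).
P(2 ≤ N ≤ 6) = Σ_{j=2}^{6} e^(−5.5) · 5.5^j/j! ≈ 0.6595.

0.6595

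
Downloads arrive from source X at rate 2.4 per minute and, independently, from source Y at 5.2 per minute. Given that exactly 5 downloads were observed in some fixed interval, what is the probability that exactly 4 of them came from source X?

Given the total, each event is independently from source X with probability p = λ_X/(λ_X+λ_Y) = 2.4/7.6 ≈ 0.3158.
So K ~ Binomial(5, 2.4/7.6): P(K = 4) = C(5,4) · (2.4/7.6)^4 · (5.2/7.6)^1 ≈ 0.0340.

0.0340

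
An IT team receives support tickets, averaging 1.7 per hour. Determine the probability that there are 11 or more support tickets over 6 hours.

0.4420

Over the interval, μ = 1.7 × 6 = 10.2 (6 hours).
P(N ≥ 11) = 1 − P(N ≤ 10) = 1 − Σ_{j=0}^{10} e^(−μ) μ^j/j! ≈ 0.4420.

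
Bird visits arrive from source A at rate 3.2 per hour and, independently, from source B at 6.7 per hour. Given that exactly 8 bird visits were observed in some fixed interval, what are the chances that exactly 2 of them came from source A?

Given the total, each event is independently from source A with probability p = λ_A/(λ_A+λ_B) = 3.2/9.9 ≈ 0.3232.
So K ~ Binomial(8, 3.2/9.9): P(K = 2) = C(8,2) · (3.2/9.9)^2 · (6.7/9.9)^6 ≈ 0.2811.

0.2811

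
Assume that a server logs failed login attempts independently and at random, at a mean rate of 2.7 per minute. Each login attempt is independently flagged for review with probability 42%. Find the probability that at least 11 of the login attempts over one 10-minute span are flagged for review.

Thinning: the login attempts that are flagged for review themselves form a Poisson process with rate 0.42 × 2.7 = 1.134 per minute.
Over the interval, μ = 1.134 × 10 = 11.34 (a 10-minute span = 10 minutes).
P(N ≥ 11) = 1 − P(N ≤ 10) ≈ 0.5800.

0.5800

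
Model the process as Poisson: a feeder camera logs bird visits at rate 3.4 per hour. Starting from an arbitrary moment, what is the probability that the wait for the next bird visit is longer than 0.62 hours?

The wait for the next event is exponential with rate λ = 3.4 per hour.
P(T > 0.62) = e^(−λt) = e^(−3.4 × 0.62) = e^(−2.108) ≈ 0.1215.

0.1215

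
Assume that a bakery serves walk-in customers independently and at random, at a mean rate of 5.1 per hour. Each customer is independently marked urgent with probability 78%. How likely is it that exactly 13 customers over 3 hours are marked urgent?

Thinning: the customers that are marked urgent themselves form a Poisson process with rate 0.78 × 5.1 = 3.978 per hour.
Over the interval, μ = 3.978 × 3 = 11.934 (3 hours).
P(N = 13) = e^(−11.934) · 11.934^13/13! ≈ 0.1050.

0.1050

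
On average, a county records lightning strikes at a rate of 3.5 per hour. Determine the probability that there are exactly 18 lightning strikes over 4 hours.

Over the interval, μ = 3.5 × 4 = 14 (4 hours).
P(N = 18) = e^(−μ) μ^18/18! = e^(−14) · 14^18/6402373705728000 ≈ 0.0554.

0.0554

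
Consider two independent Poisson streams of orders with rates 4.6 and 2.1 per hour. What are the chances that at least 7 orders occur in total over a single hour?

Independent Poisson processes superpose: combined rate λ = 4.6 + 2.1 = 6.7 per hour.
So μ = 6.7.
P(N ≥ 7) = 1 − P(N ≤ 6) ≈ 0.5047.

0.5047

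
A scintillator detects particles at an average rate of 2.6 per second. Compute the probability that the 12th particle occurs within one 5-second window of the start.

Over the interval, μ = 2.6 × 5 = 13 (a 5-second window = 5 seconds).
The 12th arrival falls in the interval iff at least 12 events occur there: P(S_12 ≤ t) = P(N ≥ 12) = 1 − P(N ≤ 11) ≈ 0.6468.

0.6468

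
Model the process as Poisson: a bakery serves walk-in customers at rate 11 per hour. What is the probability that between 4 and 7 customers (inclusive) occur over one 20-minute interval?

0.4652

Over the interval, μ = 11 × 1/3 ≈ 3.66667 (a 20-minute interval = 1/3 hours).
P(4 ≤ N ≤ 7) = Σ_{j=4}^{7} e^(−3.66667) · 3.66667^j/j! ≈ 0.4652.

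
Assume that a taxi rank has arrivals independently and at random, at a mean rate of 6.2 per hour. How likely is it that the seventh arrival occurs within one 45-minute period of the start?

0.1886

Over the interval, μ = 6.2 × 0.75 = 4.65 (a 45-minute period = 0.75 hours).
The seventh arrival falls in the interval iff at least 7 events occur there: P(S_7 ≤ t) = P(N ≥ 7) = 1 − P(N ≤ 6) ≈ 0.1886.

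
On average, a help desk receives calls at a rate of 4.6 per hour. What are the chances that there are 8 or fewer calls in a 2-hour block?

Over the interval, μ = 4.6 × 2 = 9.2 (a 2-hour block = 2 hours).
P(N ≤ 8) = Σ_{j=0}^{8} e^(−μ) μ^j/j! ≈ 0.4296.

0.4296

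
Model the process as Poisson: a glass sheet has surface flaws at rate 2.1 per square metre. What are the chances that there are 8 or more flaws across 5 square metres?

0.8215

Over the interval, μ = 2.1 × 5 = 10.5 (5 square metres).
P(N ≥ 8) = 1 − P(N ≤ 7) = 1 − Σ_{j=0}^{7} e^(−μ) μ^j/j! ≈ 0.8215.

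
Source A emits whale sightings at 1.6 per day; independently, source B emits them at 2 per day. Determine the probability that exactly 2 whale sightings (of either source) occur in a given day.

0.1771

Independent Poisson processes superpose: combined rate λ = 1.6 + 2 = 3.6 per day.
So μ = 3.6.
P(N = 2) = e^(−3.6) · 3.6^2/2! ≈ 0.1771.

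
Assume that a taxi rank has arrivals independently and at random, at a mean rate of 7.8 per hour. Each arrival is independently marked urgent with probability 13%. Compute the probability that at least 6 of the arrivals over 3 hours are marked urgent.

Thinning: the arrivals that are marked urgent themselves form a Poisson process with rate 0.13 × 7.8 = 1.014 per hour.
Over the interval, μ = 1.014 × 3 = 3.042 (3 hours).
P(N ≥ 6) = 1 − P(N ≤ 5) ≈ 0.0882.

0.0882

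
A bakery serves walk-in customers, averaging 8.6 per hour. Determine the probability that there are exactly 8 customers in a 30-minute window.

0.0393

Over the interval, μ = 8.6 × 0.5 = 4.3 (a 30-minute window = 0.5 hours).
P(N = 8) = e^(−μ) μ^8/8! = e^(−4.3) · 4.3^8/40320 ≈ 0.0393.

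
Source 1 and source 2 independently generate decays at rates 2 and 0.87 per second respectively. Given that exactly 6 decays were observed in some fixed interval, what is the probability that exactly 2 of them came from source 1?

0.0615

Given the total, each event is independently from source 1 with probability p = λ_1/(λ_1+λ_2) = 2/2.87 ≈ 0.6969.
So K ~ Binomial(6, 2/2.87): P(K = 2) = C(6,2) · (2/2.87)^2 · (0.87/2.87)^4 ≈ 0.0615.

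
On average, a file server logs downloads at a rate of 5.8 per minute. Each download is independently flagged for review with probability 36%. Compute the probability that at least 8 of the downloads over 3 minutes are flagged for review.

Thinning: the downloads that are flagged for review themselves form a Poisson process with rate 0.36 × 5.8 = 2.088 per minute.
Over the interval, μ = 2.088 × 3 = 6.264 (3 minutes).
P(N ≥ 8) = 1 − P(N ≤ 7) ≈ 0.2931.

0.2931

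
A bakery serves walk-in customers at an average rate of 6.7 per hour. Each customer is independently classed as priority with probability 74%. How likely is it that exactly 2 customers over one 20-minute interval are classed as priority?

0.2616

Thinning: the customers that are classed as priority themselves form a Poisson process with rate 0.74 × 6.7 = 4.958 per hour.
Over the interval, μ = 4.958 × 1/3 ≈ 1.65267 (a 20-minute interval = 1/3 hours).
P(N = 2) = e^(−1.65267) · 1.65267^2/2! ≈ 0.2616.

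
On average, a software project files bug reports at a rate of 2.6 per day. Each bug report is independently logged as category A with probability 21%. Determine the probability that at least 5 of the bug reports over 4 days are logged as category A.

0.0708

Thinning: the bug reports that are logged as category A themselves form a Poisson process with rate 0.21 × 2.6 = 0.546 per day.
Over the interval, μ = 0.546 × 4 = 2.184 (4 days).
P(N ≥ 5) = 1 − P(N ≤ 4) ≈ 0.0708.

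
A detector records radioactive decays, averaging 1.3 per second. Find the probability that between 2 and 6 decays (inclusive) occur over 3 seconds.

Over the interval, μ = 1.3 × 3 = 3.9 (3 seconds).
P(2 ≤ N ≤ 6) = Σ_{j=2}^{6} e^(−3.9) · 3.9^j/j! ≈ 0.8003.

0.8003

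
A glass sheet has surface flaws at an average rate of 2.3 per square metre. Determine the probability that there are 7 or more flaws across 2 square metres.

Over the interval, μ = 2.3 × 2 = 4.6 (2 square metres).
P(N ≥ 7) = 1 − P(N ≤ 6) = 1 − Σ_{j=0}^{6} e^(−μ) μ^j/j! ≈ 0.1820.

0.1820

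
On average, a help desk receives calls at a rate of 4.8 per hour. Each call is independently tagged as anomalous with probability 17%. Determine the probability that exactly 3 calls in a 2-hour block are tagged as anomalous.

Thinning: the calls that are tagged as anomalous themselves form a Poisson process with rate 0.17 × 4.8 = 0.816 per hour.
Over the interval, μ = 0.816 × 2 = 1.632 (a 2-hour block = 2 hours).
P(N = 3) = e^(−1.632) · 1.632^3/3! ≈ 0.1417.

0.1417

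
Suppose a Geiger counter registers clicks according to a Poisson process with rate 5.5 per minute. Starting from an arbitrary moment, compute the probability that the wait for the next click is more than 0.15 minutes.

0.4382

The wait for the next event is exponential with rate λ = 5.5 per minute.
P(T > 0.15) = e^(−λt) = e^(−5.5 × 0.15) = e^(−0.825) ≈ 0.4382.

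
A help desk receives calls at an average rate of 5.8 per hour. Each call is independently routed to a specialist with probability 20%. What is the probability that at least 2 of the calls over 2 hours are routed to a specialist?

Thinning: the calls that are routed to a specialist themselves form a Poisson process with rate 0.2 × 5.8 = 1.16 per hour.
Over the interval, μ = 1.16 × 2 = 2.32 (2 hours).
P(N ≥ 2) = 1 − P(N ≤ 1) ≈ 0.6737.

0.6737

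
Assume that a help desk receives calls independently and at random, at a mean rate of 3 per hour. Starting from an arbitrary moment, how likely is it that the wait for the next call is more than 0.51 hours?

0.2165

The wait for the next event is exponential with rate λ = 3 per hour.
P(T > 0.51) = e^(−λt) = e^(−3 × 0.51) = e^(−1.53) ≈ 0.2165.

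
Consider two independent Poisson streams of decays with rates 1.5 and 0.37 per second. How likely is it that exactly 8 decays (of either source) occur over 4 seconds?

0.1371

Independent Poisson processes superpose: combined rate λ = 1.5 + 0.37 = 1.87 per second.
Over the interval, μ = 1.87 × 4 = 7.48 (4 seconds).
P(N = 8) = e^(−7.48) · 7.48^8/8! ≈ 0.1371.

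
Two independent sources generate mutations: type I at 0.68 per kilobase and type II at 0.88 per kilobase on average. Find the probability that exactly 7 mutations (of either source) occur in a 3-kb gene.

Independent Poisson processes superpose: combined rate λ = 0.68 + 0.88 = 1.56 per kilobase.
Over the interval, μ = 1.56 × 3 = 4.68 (a 3-kb gene = 3 kilobases).
P(N = 7) = e^(−4.68) · 4.68^7/7! ≈ 0.0905.

0.0905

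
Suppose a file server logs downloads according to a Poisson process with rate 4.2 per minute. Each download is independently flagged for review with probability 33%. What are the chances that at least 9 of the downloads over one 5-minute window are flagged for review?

Thinning: the downloads that are flagged for review themselves form a Poisson process with rate 0.33 × 4.2 = 1.386 per minute.
Over the interval, μ = 1.386 × 5 = 6.93 (a 5-minute window = 5 minutes).
P(N ≥ 9) = 1 − P(N ≤ 8) ≈ 0.2618.

0.2618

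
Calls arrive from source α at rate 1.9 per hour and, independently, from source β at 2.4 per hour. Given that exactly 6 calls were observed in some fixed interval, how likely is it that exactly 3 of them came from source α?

Given the total, each event is independently from source α with probability p = λ_α/(λ_α+λ_β) = 1.9/4.3 ≈ 0.4419.
So K ~ Binomial(6, 1.9/4.3): P(K = 3) = C(6,3) · (1.9/4.3)^3 · (2.4/4.3)^3 ≈ 0.3000.

0.3000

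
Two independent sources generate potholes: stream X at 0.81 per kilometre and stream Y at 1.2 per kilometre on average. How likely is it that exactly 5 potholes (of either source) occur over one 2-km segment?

Independent Poisson processes superpose: combined rate λ = 0.81 + 1.2 = 2.01 per kilometre.
Over the interval, μ = 2.01 × 2 = 4.02 (a 2-km segment = 2 kilometres).
P(N = 5) = e^(−4.02) · 4.02^5/5! ≈ 0.1571.

0.1571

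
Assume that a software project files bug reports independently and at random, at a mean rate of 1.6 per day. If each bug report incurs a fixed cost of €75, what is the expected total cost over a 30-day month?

E[N] = 1.6 × 30 = 48 (a 30-day month = 30 days); E[cost] = 48 × €75 = €3600.

€3600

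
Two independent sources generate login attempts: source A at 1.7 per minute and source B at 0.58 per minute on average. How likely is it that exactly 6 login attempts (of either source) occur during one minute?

Independent Poisson processes superpose: combined rate λ = 1.7 + 0.58 = 2.28 per minute.
So μ = 2.28.
P(N = 6) = e^(−2.28) · 2.28^6/6! ≈ 0.0200.

0.0200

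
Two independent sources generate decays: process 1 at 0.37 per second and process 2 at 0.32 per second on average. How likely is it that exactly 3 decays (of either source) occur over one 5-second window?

0.2173

Independent Poisson processes superpose: combined rate λ = 0.37 + 0.32 = 0.69 per second.
Over the interval, μ = 0.69 × 5 = 3.45 (a 5-second window = 5 seconds).
P(N = 3) = e^(−3.45) · 3.45^3/3! ≈ 0.2173.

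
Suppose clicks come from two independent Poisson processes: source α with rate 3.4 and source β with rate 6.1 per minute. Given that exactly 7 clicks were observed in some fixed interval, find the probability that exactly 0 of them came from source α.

Given the total, each event is independently from source α with probability p = λ_α/(λ_α+λ_β) = 3.4/9.5 ≈ 0.3579.
So K ~ Binomial(7, 3.4/9.5): P(K = 0) = C(7,0) · (3.4/9.5)^0 · (6.1/9.5)^7 ≈ 0.0450.

0.0450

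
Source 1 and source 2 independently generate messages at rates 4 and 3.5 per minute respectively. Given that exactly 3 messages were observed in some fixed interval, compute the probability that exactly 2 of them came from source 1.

Given the total, each event is independently from source 1 with probability p = λ_1/(λ_1+λ_2) = 4/7.5 ≈ 0.5333.
So K ~ Binomial(3, 4/7.5): P(K = 2) = C(3,2) · (4/7.5)^2 · (3.5/7.5)^1 ≈ 0.3982.

0.3982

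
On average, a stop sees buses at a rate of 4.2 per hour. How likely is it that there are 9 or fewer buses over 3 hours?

0.1939

Over the interval, μ = 4.2 × 3 = 12.6 (3 hours).
P(N ≤ 9) = Σ_{j=0}^{9} e^(−μ) μ^j/j! ≈ 0.1939.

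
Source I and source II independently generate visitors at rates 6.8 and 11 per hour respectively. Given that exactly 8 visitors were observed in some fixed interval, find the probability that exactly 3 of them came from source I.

0.2814

Given the total, each event is independently from source I with probability p = λ_I/(λ_I+λ_II) = 6.8/17.8 ≈ 0.3820.
So K ~ Binomial(8, 6.8/17.8): P(K = 3) = C(8,3) · (6.8/17.8)^3 · (11/17.8)^5 ≈ 0.2814.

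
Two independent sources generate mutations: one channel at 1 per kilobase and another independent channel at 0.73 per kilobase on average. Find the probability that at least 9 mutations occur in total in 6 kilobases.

Independent Poisson processes superpose: combined rate λ = 1 + 0.73 = 1.73 per kilobase.
Over the interval, μ = 1.73 × 6 = 10.38 (6 kilobases).
P(N ≥ 9) = 1 − P(N ≤ 8) ≈ 0.7083.

0.7083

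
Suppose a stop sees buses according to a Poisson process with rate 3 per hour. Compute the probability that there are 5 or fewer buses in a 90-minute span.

Over the interval, μ = 3 × 1.5 = 4.5 (a 90-minute span = 1.5 hours).
P(N ≤ 5) = Σ_{j=0}^{5} e^(−μ) μ^j/j! ≈ 0.7029.

0.7029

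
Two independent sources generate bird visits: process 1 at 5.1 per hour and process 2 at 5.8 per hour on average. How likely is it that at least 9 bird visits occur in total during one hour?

Independent Poisson processes superpose: combined rate λ = 5.1 + 5.8 = 10.9 per hour.
So μ = 10.9.
P(N ≥ 9) = 1 − P(N ≤ 8) ≈ 0.7590.

0.7590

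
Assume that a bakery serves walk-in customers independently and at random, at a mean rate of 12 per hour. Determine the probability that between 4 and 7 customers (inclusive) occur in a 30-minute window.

Over the interval, μ = 12 × 0.5 = 6 (a 30-minute window = 0.5 hours).
P(4 ≤ N ≤ 7) = Σ_{j=4}^{7} e^(−6) · 6^j/j! ≈ 0.5928.

0.5928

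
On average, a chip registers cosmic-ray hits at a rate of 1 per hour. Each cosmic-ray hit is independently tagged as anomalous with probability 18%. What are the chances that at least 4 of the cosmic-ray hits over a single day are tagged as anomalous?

Thinning: the cosmic-ray hits that are tagged as anomalous themselves form a Poisson process with rate 0.18 × 1 = 0.18 per hour.
Over the interval, μ = 0.18 × 24 = 4.32 (a day = 24 hours).
P(N ≥ 4) = 1 − P(N ≤ 3) ≈ 0.6264.

0.6264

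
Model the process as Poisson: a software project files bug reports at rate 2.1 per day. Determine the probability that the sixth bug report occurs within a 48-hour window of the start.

0.2469

Over the interval, μ = 2.1 × 2 = 4.2 (a 48-hour window = 2 days).
The sixth arrival falls in the interval iff at least 6 events occur there: P(S_6 ≤ t) = P(N ≥ 6) = 1 − P(N ≤ 5) ≈ 0.2469.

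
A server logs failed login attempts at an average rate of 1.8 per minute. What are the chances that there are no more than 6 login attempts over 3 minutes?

0.7017

Over the interval, μ = 1.8 × 3 = 5.4 (3 minutes).
P(N ≤ 6) = Σ_{j=0}^{6} e^(−μ) μ^j/j! ≈ 0.7017.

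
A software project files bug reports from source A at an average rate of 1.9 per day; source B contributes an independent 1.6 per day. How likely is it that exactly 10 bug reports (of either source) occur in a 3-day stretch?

0.1236

Independent Poisson processes superpose: combined rate λ = 1.9 + 1.6 = 3.5 per day.
Over the interval, μ = 3.5 × 3 = 10.5 (a 3-day stretch = 3 days).
P(N = 10) = e^(−10.5) · 10.5^10/10! ≈ 0.1236.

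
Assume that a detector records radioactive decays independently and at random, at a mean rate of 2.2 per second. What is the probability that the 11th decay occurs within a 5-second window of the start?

0.5401

Over the interval, μ = 2.2 × 5 = 11 (a 5-second window = 5 seconds).
The 11th arrival falls in the interval iff at least 11 events occur there: P(S_11 ≤ t) = P(N ≥ 11) = 1 − P(N ≤ 10) ≈ 0.5401.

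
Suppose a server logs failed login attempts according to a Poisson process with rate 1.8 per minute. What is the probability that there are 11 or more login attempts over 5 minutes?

0.2940

Over the interval, μ = 1.8 × 5 = 9 (5 minutes).
P(N ≥ 11) = 1 − P(N ≤ 10) = 1 − Σ_{j=0}^{10} e^(−μ) μ^j/j! ≈ 0.2940.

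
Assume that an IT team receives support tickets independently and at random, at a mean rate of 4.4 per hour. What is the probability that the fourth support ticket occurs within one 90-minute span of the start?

Over the interval, μ = 4.4 × 1.5 = 6.6 (a 90-minute span = 1.5 hours).
The fourth arrival falls in the interval iff at least 4 events occur there: P(S_4 ≤ t) = P(N ≥ 4) = 1 − P(N ≤ 3) ≈ 0.8948.

0.8948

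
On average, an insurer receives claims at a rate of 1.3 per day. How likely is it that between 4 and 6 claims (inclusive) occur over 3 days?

Over the interval, μ = 1.3 × 3 = 3.9 (3 days).
P(4 ≤ N ≤ 6) = Σ_{j=4}^{6} e^(−3.9) · 3.9^j/j! ≈ 0.4462.

0.4462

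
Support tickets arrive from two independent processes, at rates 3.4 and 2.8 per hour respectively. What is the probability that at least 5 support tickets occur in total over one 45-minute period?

Independent Poisson processes superpose: combined rate λ = 3.4 + 2.8 = 6.2 per hour.
Over the interval, μ = 6.2 × 0.75 = 4.65 (a 45-minute period = 0.75 hours).
P(N ≥ 5) = 1 − P(N ≤ 4) ≈ 0.4961.

0.4961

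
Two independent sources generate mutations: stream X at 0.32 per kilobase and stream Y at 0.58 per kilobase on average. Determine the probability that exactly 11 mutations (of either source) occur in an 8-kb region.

0.0504

Independent Poisson processes superpose: combined rate λ = 0.32 + 0.58 = 0.9 per kilobase.
Over the interval, μ = 0.9 × 8 = 7.2 (an 8-kb region = 8 kilobases).
P(N = 11) = e^(−7.2) · 7.2^11/11! ≈ 0.0504.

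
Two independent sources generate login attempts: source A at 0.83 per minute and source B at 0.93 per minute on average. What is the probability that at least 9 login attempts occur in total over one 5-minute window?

0.5177

Independent Poisson processes superpose: combined rate λ = 0.83 + 0.93 = 1.76 per minute.
Over the interval, μ = 1.76 × 5 = 8.8 (a 5-minute window = 5 minutes).
P(N ≥ 9) = 1 − P(N ≤ 8) ≈ 0.5177.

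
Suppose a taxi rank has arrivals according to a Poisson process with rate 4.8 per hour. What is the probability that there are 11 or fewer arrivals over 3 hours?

0.2277

Over the interval, μ = 4.8 × 3 = 14.4 (3 hours).
P(N ≤ 11) = Σ_{j=0}^{11} e^(−μ) μ^j/j! ≈ 0.2277.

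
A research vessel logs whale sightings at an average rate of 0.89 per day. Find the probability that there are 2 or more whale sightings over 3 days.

0.7458

Over the interval, μ = 0.89 × 3 = 2.67 (3 days).
P(N ≥ 2) = 1 − P(N ≤ 1) = 1 − Σ_{j=0}^{1} e^(−μ) μ^j/j! ≈ 0.7458.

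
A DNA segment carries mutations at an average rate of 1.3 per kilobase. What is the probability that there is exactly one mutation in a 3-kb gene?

Over the interval, μ = 1.3 × 3 = 3.9 (a 3-kb gene = 3 kilobases).
P(N = 1) = e^(−μ) μ^1/1! = e^(−3.9) · 3.9^1/1 ≈ 0.0789.

0.0789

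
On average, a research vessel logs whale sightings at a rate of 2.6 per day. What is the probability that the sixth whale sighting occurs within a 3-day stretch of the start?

Over the interval, μ = 2.6 × 3 = 7.8 (a 3-day stretch = 3 days).
The sixth arrival falls in the interval iff at least 6 events occur there: P(S_6 ≤ t) = P(N ≥ 6) = 1 − P(N ≤ 5) ≈ 0.7897.

0.7897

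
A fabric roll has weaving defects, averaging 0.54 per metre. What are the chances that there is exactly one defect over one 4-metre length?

0.2491

Over the interval, μ = 0.54 × 4 = 2.16 (a 4-metre length = 4 metres).
P(N = 1) = e^(−μ) μ^1/1! = e^(−2.16) · 2.16^1/1 ≈ 0.2491.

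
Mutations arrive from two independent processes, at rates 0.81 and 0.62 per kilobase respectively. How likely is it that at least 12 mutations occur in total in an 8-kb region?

0.4731

Independent Poisson processes superpose: combined rate λ = 0.81 + 0.62 = 1.43 per kilobase.
Over the interval, μ = 1.43 × 8 = 11.44 (an 8-kb region = 8 kilobases).
P(N ≥ 12) = 1 − P(N ≤ 11) ≈ 0.4731.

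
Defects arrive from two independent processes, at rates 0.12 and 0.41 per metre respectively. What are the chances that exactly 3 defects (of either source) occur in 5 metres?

Independent Poisson processes superpose: combined rate λ = 0.12 + 0.41 = 0.53 per metre.
Over the interval, μ = 0.53 × 5 = 2.65 (5 metres).
P(N = 3) = e^(−2.65) · 2.65^3/3! ≈ 0.2191.

0.2191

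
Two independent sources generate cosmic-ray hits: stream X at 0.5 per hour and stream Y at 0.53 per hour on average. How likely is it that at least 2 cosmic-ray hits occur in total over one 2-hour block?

0.6100

Independent Poisson processes superpose: combined rate λ = 0.5 + 0.53 = 1.03 per hour.
Over the interval, μ = 1.03 × 2 = 2.06 (a 2-hour block = 2 hours).
P(N ≥ 2) = 1 − P(N ≤ 1) ≈ 0.6100.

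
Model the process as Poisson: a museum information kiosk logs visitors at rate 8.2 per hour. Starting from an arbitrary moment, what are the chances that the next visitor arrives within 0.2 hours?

0.8060

Inter-arrival times are exponential with rate λ = 8.2 per hour.
P(T ≤ 0.2) = 1 − e^(−λt) = 1 − e^(−8.2 × 0.2) = 1 − e^(−1.64) ≈ 0.8060.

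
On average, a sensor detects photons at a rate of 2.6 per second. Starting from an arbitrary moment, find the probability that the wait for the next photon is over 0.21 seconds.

0.5793

The wait for the next event is exponential with rate λ = 2.6 per second.
P(T > 0.21) = e^(−λt) = e^(−2.6 × 0.21) = e^(−0.546) ≈ 0.5793.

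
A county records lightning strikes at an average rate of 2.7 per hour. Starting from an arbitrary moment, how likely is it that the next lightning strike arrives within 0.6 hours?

0.8021

Inter-arrival times are exponential with rate λ = 2.7 per hour.
P(T ≤ 0.6) = 1 − e^(−λt) = 1 − e^(−2.7 × 0.6) = 1 − e^(−1.62) ≈ 0.8021.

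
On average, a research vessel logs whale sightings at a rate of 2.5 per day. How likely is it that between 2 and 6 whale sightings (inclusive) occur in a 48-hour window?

Over the interval, μ = 2.5 × 2 = 5 (a 48-hour window = 2 days).
P(2 ≤ N ≤ 6) = Σ_{j=2}^{6} e^(−5) · 5^j/j! ≈ 0.7218.

0.7218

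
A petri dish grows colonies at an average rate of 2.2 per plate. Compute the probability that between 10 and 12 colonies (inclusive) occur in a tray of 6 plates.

Over the interval, μ = 2.2 × 6 = 13.2 (a tray of 6 plates = 6 plates).
P(10 ≤ N ≤ 12) = Σ_{j=10}^{12} e^(−13.2) · 13.2^j/j! ≈ 0.2883.

0.2883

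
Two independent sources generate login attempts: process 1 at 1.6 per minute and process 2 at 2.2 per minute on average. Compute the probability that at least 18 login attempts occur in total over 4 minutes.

Independent Poisson processes superpose: combined rate λ = 1.6 + 2.2 = 3.8 per minute.
Over the interval, μ = 3.8 × 4 = 15.2 (4 minutes).
P(N ≥ 18) = 1 − P(N ≤ 17) ≈ 0.2683.

0.2683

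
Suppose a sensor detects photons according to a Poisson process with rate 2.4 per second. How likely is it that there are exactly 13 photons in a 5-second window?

Over the interval, μ = 2.4 × 5 = 12 (a 5-second window = 5 seconds).
P(N = 13) = e^(−μ) μ^13/13! = e^(−12) · 12^13/6227020800 ≈ 0.1056.

0.1056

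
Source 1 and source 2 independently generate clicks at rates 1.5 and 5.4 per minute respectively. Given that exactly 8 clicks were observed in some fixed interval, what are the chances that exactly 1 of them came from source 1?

Given the total, each event is independently from source 1 with probability p = λ_1/(λ_1+λ_2) = 1.5/6.9 ≈ 0.2174.
So K ~ Binomial(8, 1.5/6.9): P(K = 1) = C(8,1) · (1.5/6.9)^1 · (5.4/6.9)^7 ≈ 0.3127.

0.3127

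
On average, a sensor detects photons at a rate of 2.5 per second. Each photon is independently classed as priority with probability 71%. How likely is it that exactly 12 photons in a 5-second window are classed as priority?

0.0697

Thinning: the photons that are classed as priority themselves form a Poisson process with rate 0.71 × 2.5 = 1.775 per second.
Over the interval, μ = 1.775 × 5 = 8.875 (a 5-second window = 5 seconds).
P(N = 12) = e^(−8.875) · 8.875^12/12! ≈ 0.0697.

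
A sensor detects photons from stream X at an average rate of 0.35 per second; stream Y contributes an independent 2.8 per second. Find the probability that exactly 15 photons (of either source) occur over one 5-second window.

0.1006

Independent Poisson processes superpose: combined rate λ = 0.35 + 2.8 = 3.15 per second.
Over the interval, μ = 3.15 × 5 = 15.75 (a 5-second window = 5 seconds).
P(N = 15) = e^(−15.75) · 15.75^15/15! ≈ 0.1006.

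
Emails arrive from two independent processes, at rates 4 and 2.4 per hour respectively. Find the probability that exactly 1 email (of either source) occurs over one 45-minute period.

0.0395

Independent Poisson processes superpose: combined rate λ = 4 + 2.4 = 6.4 per hour.
Over the interval, μ = 6.4 × 0.75 = 4.8 (a 45-minute period = 0.75 hours).
P(N = 1) = e^(−4.8) · 4.8^1/1! ≈ 0.0395.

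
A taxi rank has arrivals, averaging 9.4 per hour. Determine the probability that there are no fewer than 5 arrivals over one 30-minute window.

Over the interval, μ = 9.4 × 0.5 = 4.7 (a 30-minute window = 0.5 hours).
P(N ≥ 5) = 1 − P(N ≤ 4) = 1 − Σ_{j=0}^{4} e^(−μ) μ^j/j! ≈ 0.5054.

0.5054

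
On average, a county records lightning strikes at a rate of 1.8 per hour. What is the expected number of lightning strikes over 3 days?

E[N] = λt = 1.8 × 72 = 129.6 (3 days = 72 hours).

129.6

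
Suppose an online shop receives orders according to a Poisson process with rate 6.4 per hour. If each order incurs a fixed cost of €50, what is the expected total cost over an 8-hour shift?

E[N] = 6.4 × 8 = 51.2 (an 8-hour shift = 8 hours); E[cost] = 51.2 × €50 = €2560.

€2560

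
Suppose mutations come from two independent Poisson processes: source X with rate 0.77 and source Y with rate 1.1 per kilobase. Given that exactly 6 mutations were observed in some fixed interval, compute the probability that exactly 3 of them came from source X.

Given the total, each event is independently from source X with probability p = λ_X/(λ_X+λ_Y) = 0.77/1.87 ≈ 0.4118.
So K ~ Binomial(6, 0.77/1.87): P(K = 3) = C(6,3) · (0.77/1.87)^3 · (1.1/1.87)^3 ≈ 0.2842.

0.2842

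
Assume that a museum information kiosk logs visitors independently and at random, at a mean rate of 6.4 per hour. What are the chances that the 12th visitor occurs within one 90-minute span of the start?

0.2588

Over the interval, μ = 6.4 × 1.5 = 9.6 (a 90-minute span = 1.5 hours).
The 12th arrival falls in the interval iff at least 12 events occur there: P(S_12 ≤ t) = P(N ≥ 12) = 1 − P(N ≤ 11) ≈ 0.2588.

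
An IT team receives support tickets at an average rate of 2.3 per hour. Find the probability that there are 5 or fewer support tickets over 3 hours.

0.3137

Over the interval, μ = 2.3 × 3 = 6.9 (3 hours).
P(N ≤ 5) = Σ_{j=0}^{5} e^(−μ) μ^j/j! ≈ 0.3137.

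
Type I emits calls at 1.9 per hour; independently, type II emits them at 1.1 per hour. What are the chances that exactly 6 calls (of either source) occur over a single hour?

0.0504

Independent Poisson processes superpose: combined rate λ = 1.9 + 1.1 = 3 per hour.
So μ = 3.
P(N = 6) = e^(−3) · 3^6/6! ≈ 0.0504.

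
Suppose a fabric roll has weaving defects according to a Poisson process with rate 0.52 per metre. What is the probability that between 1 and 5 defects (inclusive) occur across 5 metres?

Over the interval, μ = 0.52 × 5 = 2.6 (5 metres).
P(1 ≤ N ≤ 5) = Σ_{j=1}^{5} e^(−2.6) · 2.6^j/j! ≈ 0.8767.

0.8767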